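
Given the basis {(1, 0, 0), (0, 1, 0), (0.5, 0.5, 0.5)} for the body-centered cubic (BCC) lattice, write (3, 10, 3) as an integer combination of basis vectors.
7b₂ + 6b₃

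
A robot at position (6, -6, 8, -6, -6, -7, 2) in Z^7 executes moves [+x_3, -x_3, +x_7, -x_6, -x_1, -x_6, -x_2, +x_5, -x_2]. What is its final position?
(5, -8, 8, -6, -5, -9, 3)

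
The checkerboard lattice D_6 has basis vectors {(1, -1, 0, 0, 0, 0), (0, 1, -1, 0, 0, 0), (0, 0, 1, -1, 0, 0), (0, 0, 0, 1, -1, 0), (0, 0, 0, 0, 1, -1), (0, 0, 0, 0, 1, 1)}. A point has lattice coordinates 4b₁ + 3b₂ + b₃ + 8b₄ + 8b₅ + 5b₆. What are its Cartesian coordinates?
(4, -1, -2, 7, 5, -3)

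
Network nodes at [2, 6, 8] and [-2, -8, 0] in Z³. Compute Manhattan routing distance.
26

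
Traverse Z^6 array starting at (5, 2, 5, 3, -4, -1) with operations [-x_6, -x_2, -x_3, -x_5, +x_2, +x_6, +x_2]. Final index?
(5, 3, 4, 3, -5, -1)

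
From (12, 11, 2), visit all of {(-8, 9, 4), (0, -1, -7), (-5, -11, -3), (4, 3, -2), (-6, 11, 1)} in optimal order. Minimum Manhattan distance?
82
(one optimal route: (12, 11, 2) → (-6, 11, 1) → (-8, 9, 4) → (4, 3, -2) → (0, -1, -7) → (-5, -11, -3))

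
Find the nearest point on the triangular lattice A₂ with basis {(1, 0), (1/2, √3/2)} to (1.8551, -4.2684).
(1.5, -4.33)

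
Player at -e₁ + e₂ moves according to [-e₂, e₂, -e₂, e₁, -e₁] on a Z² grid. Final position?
(-1, 0)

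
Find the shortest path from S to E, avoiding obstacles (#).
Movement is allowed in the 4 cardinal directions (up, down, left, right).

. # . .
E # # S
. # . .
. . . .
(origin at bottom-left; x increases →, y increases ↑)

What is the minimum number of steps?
7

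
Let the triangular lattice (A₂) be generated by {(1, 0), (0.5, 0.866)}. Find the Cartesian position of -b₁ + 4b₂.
(1, 3.464)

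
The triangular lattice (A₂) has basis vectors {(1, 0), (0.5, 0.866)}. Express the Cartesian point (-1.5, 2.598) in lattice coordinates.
-3b₁ + 3b₂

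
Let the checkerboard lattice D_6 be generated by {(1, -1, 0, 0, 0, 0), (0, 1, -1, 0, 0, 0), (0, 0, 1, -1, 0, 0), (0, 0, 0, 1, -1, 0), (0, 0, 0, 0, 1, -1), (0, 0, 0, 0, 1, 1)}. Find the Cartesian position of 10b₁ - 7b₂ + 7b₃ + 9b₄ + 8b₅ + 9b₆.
(10, -17, 14, 2, 8, 1)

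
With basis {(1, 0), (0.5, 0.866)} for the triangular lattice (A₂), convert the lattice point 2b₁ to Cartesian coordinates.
(2, 0)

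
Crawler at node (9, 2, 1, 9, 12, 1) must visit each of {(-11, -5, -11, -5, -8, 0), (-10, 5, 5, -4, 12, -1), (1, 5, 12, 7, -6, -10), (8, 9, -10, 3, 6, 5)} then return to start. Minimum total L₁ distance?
254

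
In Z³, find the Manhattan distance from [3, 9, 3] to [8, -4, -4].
25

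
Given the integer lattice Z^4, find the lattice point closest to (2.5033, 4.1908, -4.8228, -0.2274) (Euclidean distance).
(3, 4, -5, 0)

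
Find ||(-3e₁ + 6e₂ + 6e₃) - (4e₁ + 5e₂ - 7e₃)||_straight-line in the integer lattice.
14.7986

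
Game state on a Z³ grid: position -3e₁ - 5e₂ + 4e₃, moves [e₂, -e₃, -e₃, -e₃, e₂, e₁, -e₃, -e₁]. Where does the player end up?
(-3, -3, 0)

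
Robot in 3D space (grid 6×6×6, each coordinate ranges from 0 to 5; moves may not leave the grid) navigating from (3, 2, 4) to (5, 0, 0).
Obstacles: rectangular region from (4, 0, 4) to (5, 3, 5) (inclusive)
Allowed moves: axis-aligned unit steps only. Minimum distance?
8
(one shortest path: (3, 2, 4) → (3, 1, 4) → (3, 0, 4) → (3, 0, 3) → (4, 0, 3) → (5, 0, 3) → (5, 0, 2) → (5, 0, 1) → (5, 0, 0))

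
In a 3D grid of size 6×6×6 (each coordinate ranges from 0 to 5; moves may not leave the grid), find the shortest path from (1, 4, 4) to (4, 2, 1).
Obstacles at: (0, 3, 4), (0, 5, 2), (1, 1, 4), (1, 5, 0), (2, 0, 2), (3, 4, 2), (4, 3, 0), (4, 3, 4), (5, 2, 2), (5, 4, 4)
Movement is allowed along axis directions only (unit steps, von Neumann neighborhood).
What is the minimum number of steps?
8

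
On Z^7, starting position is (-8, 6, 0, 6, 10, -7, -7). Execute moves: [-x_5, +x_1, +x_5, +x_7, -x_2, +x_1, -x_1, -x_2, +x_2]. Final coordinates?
(-7, 5, 0, 6, 10, -7, -6)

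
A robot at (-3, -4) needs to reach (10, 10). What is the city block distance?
27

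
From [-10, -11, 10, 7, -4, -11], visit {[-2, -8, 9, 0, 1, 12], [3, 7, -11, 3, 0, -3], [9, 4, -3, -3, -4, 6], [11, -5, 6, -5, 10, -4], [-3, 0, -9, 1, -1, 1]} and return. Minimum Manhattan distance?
256
(one optimal route: (-10, -11, 10, 7, -4, -11) → (-2, -8, 9, 0, 1, 12) → (-3, 0, -9, 1, -1, 1) → (3, 7, -11, 3, 0, -3) → (9, 4, -3, -3, -4, 6) → (11, -5, 6, -5, 10, -4) → (-10, -11, 10, 7, -4, -11))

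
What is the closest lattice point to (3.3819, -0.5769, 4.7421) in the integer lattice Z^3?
(3, -1, 5)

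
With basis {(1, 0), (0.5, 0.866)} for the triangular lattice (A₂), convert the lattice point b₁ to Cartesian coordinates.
(1, 0)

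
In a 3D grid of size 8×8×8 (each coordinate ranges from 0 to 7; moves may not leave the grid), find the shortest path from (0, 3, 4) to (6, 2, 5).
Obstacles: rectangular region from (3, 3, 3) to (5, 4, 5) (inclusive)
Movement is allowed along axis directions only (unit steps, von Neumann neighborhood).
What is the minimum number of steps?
8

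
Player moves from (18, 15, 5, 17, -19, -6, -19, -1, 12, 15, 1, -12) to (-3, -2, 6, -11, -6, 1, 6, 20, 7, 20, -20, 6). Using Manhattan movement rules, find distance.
182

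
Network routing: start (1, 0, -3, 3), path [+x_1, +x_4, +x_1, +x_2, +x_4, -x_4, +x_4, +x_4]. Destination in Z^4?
(3, 1, -3, 6)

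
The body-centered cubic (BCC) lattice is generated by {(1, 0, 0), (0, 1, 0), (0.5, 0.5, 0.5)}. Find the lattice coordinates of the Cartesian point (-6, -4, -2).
-4b₁ - 2b₂ - 4b₃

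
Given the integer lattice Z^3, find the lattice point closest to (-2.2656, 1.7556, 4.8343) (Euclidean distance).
(-2, 2, 5)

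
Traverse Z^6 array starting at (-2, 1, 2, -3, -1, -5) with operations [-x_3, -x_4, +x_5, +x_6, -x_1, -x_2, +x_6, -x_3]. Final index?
(-3, 0, 0, -4, 0, -3)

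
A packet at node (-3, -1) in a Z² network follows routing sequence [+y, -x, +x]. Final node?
(-3, 0)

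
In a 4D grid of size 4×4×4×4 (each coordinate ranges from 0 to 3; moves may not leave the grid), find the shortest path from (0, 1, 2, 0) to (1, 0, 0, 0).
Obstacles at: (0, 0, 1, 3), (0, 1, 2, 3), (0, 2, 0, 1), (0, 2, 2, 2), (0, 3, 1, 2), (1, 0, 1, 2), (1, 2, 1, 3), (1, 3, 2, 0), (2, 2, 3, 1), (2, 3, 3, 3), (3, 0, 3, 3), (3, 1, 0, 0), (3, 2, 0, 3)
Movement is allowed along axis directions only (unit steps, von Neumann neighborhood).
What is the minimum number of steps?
4
(one shortest path: (0, 1, 2, 0) → (1, 1, 2, 0) → (1, 0, 2, 0) → (1, 0, 1, 0) → (1, 0, 0, 0))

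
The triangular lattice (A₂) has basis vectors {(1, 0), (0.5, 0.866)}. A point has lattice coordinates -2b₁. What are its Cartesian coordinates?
(-2, 0)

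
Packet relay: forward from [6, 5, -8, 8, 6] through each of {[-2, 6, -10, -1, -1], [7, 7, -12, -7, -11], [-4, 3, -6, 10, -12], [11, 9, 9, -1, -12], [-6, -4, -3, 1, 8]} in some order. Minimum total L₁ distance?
169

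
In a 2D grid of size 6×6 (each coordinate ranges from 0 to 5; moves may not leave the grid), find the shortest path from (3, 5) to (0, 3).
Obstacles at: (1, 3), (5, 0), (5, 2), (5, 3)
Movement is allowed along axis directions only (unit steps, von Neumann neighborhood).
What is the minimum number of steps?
5
(one shortest path: (3, 5) → (2, 5) → (1, 5) → (0, 5) → (0, 4) → (0, 3))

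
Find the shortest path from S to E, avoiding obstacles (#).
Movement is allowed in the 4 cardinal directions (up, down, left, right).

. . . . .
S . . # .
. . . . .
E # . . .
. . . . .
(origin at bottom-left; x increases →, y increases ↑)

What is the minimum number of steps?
2
(one shortest path: (0, 3) → (0, 2) → (0, 1))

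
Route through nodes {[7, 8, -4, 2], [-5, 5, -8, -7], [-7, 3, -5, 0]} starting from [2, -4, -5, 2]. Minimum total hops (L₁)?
54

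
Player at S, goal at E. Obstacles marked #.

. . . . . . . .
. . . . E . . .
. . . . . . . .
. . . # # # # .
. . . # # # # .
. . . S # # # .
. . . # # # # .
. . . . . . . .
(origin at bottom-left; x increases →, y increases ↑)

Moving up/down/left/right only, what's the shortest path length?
7
(one shortest path: (3, 2) → (2, 2) → (2, 3) → (2, 4) → (2, 5) → (3, 5) → (4, 5) → (4, 6))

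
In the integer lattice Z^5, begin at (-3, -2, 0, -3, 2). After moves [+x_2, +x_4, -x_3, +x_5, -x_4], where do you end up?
(-3, -1, -1, -3, 3)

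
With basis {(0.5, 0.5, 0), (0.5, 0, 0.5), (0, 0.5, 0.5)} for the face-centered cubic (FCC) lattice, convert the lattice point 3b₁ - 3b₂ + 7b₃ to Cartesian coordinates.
(0, 5, 2)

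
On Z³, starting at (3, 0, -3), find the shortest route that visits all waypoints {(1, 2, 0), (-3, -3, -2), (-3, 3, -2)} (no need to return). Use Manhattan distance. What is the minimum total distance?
20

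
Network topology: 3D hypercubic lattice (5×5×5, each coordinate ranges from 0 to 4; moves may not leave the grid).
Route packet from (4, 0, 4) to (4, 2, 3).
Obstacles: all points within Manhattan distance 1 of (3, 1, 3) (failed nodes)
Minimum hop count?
3
(one shortest path: (4, 0, 4) → (4, 1, 4) → (4, 2, 4) → (4, 2, 3))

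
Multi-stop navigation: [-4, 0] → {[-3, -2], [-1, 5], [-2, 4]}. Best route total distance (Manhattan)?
12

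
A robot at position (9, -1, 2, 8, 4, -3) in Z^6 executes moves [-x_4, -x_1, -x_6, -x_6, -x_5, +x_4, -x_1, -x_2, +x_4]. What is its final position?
(7, -2, 2, 9, 3, -5)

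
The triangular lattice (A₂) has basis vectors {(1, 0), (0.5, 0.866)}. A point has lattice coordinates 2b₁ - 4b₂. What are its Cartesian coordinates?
(0, -3.464)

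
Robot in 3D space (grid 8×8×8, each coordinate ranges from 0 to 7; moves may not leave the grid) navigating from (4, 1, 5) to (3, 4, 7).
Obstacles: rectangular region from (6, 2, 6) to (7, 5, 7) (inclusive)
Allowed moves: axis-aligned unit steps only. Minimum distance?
6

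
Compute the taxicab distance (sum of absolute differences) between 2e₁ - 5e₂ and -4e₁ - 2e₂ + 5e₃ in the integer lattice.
14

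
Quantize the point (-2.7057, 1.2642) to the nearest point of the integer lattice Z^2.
(-3, 1)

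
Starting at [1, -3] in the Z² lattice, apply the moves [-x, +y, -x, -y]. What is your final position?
(-1, -3)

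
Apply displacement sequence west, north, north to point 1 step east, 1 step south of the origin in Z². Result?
(0, 1)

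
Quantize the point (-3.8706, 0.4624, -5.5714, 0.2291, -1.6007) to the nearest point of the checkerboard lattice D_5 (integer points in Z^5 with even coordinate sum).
(-4, 0, -6, 0, -2)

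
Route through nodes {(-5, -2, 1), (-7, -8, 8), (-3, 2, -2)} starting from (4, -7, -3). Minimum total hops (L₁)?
41
(one optimal route: (4, -7, -3) → (-3, 2, -2) → (-5, -2, 1) → (-7, -8, 8))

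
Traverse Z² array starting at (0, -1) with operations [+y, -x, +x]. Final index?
(0, 0)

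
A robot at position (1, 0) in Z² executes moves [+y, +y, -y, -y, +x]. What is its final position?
(2, 0)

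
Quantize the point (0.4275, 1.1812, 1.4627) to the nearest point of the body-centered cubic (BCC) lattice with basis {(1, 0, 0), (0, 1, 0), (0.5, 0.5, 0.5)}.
(0.5, 1.5, 1.5)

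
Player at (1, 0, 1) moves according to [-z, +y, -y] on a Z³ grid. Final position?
(1, 0, 0)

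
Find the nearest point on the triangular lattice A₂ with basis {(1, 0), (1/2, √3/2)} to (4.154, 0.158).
(4, 0)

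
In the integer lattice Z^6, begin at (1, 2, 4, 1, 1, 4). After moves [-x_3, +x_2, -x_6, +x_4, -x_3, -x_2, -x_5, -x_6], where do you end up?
(1, 2, 2, 2, 0, 2)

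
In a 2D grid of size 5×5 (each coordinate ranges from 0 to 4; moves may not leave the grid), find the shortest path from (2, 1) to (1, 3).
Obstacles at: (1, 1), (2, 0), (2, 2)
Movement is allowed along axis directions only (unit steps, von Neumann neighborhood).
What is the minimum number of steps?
5
(one shortest path: (2, 1) → (3, 1) → (3, 2) → (3, 3) → (2, 3) → (1, 3))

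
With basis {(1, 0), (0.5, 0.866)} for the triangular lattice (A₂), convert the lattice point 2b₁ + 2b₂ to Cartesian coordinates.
(3, 1.732)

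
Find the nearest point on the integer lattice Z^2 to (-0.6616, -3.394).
(-1, -3)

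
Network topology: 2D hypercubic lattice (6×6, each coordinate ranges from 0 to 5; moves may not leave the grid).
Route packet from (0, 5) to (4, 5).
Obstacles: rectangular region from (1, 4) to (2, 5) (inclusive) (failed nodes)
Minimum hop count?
8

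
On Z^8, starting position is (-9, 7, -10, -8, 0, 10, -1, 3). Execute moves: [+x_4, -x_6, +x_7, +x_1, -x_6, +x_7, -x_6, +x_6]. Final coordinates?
(-8, 7, -10, -7, 0, 8, 1, 3)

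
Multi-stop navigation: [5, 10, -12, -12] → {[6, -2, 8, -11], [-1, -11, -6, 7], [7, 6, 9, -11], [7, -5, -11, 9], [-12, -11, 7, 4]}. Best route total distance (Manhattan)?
129
(one optimal route: (5, 10, -12, -12) → (7, 6, 9, -11) → (6, -2, 8, -11) → (7, -5, -11, 9) → (-1, -11, -6, 7) → (-12, -11, 7, 4))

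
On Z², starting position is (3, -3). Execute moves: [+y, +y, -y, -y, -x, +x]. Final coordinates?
(3, -3)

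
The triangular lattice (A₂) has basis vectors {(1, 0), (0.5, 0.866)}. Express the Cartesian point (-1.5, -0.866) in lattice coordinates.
-b₁ - b₂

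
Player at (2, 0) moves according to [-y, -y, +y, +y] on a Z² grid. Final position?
(2, 0)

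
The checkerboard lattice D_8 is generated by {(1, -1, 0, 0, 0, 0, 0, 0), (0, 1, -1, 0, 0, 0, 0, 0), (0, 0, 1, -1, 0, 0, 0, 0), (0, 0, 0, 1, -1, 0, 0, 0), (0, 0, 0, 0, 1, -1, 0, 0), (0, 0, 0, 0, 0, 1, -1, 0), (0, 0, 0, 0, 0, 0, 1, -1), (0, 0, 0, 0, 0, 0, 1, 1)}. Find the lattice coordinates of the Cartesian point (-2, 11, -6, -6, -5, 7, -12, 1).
-2b₁ + 9b₂ + 3b₃ - 3b₄ - 8b₅ - b₆ - 7b₇ - 6b₈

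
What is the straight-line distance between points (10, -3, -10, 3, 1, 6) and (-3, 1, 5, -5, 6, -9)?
26.9072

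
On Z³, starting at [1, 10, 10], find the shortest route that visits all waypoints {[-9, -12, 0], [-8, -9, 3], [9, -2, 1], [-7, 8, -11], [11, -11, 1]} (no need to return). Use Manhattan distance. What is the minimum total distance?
101
(one optimal route: (1, 10, 10) → (9, -2, 1) → (11, -11, 1) → (-9, -12, 0) → (-8, -9, 3) → (-7, 8, -11))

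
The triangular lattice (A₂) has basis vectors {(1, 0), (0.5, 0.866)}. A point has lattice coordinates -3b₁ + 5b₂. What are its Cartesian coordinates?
(-0.5, 4.33)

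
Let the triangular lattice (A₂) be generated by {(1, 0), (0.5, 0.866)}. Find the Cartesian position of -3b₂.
(-1.5, -2.598)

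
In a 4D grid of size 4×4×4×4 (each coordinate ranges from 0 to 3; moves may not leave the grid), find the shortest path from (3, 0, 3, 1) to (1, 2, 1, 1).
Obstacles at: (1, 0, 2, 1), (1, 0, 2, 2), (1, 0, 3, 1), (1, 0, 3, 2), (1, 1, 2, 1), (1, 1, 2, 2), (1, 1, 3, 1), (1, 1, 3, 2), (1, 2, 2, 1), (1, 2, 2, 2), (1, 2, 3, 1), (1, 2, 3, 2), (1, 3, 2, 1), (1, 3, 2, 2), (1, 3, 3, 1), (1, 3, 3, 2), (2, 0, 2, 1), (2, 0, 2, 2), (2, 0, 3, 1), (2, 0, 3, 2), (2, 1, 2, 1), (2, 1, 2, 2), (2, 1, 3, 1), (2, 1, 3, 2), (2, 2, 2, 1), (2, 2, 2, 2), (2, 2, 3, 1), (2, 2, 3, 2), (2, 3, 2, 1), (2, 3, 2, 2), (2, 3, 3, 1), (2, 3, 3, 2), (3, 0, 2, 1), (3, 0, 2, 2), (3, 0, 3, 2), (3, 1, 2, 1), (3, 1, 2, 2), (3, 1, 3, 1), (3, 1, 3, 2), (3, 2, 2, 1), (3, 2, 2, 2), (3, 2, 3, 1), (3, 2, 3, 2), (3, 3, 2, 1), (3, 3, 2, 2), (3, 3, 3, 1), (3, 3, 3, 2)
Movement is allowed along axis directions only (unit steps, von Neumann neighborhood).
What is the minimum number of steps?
8
(one shortest path: (3, 0, 3, 1) → (3, 0, 3, 0) → (2, 0, 3, 0) → (1, 0, 3, 0) → (1, 1, 3, 0) → (1, 2, 3, 0) → (1, 2, 2, 0) → (1, 2, 1, 0) → (1, 2, 1, 1))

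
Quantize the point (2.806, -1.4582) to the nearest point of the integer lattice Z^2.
(3, -1)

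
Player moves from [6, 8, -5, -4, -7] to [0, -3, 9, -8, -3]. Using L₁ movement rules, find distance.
39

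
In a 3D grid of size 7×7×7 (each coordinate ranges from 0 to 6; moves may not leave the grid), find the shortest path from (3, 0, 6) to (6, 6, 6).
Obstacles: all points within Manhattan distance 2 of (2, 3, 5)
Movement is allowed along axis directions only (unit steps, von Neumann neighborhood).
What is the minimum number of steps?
9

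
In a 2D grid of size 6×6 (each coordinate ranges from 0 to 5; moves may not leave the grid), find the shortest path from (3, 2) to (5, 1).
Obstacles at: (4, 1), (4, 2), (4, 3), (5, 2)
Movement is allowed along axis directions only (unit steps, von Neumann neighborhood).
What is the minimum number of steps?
5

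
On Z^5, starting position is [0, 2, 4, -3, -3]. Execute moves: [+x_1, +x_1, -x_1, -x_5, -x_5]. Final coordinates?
(1, 2, 4, -3, -5)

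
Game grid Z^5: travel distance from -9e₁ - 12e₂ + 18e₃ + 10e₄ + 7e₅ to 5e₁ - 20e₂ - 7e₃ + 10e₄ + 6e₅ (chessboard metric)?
25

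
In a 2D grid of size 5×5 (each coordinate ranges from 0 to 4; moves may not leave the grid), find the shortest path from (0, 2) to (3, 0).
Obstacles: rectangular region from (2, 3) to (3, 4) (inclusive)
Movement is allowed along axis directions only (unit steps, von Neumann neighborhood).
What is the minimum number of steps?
5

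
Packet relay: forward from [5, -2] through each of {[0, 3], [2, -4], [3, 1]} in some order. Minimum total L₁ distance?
16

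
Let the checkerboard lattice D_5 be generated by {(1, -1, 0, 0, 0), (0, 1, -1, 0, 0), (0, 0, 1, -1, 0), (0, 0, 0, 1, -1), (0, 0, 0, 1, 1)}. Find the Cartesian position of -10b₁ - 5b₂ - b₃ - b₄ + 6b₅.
(-10, 5, 4, 6, 7)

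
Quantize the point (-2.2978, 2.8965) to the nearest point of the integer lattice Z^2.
(-2, 3)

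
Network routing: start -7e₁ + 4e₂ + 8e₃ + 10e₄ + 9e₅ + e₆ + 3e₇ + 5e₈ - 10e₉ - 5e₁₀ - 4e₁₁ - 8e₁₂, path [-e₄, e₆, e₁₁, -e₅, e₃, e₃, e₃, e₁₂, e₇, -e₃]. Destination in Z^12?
(-7, 4, 10, 9, 8, 2, 4, 5, -10, -5, -3, -7)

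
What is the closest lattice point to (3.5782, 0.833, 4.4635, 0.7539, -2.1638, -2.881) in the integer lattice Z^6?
(4, 1, 4, 1, -2, -3)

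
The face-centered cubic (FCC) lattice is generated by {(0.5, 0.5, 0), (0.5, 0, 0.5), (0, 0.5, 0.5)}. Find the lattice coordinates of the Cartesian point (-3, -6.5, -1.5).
-8b₁ + 2b₂ - 5b₃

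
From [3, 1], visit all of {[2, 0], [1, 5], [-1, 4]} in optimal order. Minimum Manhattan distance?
11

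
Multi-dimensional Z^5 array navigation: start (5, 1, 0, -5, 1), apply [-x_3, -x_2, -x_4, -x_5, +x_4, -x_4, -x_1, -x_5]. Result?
(4, 0, -1, -6, -1)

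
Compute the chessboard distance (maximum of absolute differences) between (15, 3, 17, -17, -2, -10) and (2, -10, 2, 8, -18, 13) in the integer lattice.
25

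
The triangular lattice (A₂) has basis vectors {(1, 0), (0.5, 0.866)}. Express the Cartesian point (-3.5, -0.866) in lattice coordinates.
-3b₁ - b₂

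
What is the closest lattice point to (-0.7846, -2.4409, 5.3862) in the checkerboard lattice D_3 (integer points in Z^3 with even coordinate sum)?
(-1, -2, 5)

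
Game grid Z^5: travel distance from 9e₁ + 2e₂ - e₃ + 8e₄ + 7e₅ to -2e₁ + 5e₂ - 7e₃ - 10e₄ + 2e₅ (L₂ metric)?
22.6936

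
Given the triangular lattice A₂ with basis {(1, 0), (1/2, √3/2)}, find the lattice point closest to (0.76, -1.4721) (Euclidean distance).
(1, -1.732)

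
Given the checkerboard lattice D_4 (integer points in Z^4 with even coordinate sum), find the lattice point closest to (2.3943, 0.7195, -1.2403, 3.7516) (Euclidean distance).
(2, 1, -1, 4)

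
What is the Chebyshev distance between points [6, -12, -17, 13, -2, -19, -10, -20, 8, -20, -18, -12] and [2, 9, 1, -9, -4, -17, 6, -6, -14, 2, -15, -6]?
22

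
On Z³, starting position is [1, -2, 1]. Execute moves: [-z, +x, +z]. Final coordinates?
(2, -2, 1)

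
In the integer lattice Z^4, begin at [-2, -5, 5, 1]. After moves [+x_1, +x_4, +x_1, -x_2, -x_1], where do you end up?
(-1, -6, 5, 2)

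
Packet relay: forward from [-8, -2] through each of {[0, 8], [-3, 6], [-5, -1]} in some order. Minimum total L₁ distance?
18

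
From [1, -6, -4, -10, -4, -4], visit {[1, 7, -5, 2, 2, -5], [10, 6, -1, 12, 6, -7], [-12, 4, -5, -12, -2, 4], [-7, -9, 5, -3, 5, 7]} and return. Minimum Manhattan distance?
214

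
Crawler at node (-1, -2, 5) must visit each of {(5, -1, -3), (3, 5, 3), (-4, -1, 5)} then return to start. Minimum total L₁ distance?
48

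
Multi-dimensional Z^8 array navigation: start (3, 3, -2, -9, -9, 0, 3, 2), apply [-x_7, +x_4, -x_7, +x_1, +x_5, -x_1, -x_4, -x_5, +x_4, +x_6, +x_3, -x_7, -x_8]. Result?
(3, 3, -1, -8, -9, 1, 0, 1)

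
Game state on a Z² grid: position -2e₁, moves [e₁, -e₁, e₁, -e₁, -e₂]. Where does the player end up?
(-2, -1)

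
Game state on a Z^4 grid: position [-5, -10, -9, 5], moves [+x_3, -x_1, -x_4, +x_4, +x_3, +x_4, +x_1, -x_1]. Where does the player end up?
(-6, -10, -7, 6)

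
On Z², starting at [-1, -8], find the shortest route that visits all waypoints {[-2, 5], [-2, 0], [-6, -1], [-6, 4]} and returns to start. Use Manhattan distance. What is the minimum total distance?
36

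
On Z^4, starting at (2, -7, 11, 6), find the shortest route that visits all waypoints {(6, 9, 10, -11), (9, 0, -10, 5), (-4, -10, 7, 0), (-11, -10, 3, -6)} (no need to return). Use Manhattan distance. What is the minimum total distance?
132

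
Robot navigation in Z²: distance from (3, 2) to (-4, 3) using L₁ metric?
8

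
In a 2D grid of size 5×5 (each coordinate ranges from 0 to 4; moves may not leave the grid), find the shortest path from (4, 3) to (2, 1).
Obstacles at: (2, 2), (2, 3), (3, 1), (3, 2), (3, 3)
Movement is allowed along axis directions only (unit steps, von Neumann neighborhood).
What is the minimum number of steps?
6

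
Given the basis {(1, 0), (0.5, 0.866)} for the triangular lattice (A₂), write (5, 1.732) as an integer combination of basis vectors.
4b₁ + 2b₂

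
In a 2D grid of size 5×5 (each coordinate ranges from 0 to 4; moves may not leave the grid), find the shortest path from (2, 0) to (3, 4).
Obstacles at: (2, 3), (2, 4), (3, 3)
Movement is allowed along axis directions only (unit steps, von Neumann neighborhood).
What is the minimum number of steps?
7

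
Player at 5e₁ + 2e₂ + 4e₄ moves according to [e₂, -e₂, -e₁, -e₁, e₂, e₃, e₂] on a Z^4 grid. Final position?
(3, 4, 1, 4)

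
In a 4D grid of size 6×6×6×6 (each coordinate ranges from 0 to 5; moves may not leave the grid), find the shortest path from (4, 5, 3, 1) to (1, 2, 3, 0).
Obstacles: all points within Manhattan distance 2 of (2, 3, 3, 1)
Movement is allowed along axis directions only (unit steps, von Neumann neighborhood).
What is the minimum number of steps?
9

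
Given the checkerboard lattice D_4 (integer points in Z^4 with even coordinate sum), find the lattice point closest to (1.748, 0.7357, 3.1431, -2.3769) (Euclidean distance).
(2, 1, 3, -2)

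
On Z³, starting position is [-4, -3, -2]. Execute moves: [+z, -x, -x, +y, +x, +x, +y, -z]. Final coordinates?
(-4, -1, -2)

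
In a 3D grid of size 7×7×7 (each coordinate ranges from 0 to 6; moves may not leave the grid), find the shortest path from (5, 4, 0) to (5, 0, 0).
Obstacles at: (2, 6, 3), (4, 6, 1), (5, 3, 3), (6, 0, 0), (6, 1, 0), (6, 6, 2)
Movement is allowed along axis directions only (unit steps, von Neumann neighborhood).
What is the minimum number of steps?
4
(one shortest path: (5, 4, 0) → (5, 3, 0) → (5, 2, 0) → (5, 1, 0) → (5, 0, 0))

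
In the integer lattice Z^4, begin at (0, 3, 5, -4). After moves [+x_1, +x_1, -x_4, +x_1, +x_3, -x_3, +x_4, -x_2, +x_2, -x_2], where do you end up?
(3, 2, 5, -4)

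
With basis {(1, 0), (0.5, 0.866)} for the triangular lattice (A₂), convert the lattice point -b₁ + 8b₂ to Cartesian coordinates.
(3, 6.928)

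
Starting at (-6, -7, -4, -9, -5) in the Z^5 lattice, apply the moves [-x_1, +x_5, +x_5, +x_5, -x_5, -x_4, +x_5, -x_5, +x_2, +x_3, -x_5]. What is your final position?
(-7, -6, -3, -10, -4)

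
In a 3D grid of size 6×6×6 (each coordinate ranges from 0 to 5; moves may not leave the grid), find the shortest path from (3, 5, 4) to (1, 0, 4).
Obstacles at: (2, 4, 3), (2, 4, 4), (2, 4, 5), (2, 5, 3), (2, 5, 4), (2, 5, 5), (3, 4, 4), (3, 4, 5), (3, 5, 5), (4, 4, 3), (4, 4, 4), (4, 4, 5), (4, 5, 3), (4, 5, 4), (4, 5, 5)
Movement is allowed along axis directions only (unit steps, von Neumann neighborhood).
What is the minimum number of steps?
9
(one shortest path: (3, 5, 4) → (3, 5, 3) → (3, 4, 3) → (3, 3, 3) → (2, 3, 3) → (1, 3, 3) → (1, 2, 3) → (1, 1, 3) → (1, 0, 3) → (1, 0, 4))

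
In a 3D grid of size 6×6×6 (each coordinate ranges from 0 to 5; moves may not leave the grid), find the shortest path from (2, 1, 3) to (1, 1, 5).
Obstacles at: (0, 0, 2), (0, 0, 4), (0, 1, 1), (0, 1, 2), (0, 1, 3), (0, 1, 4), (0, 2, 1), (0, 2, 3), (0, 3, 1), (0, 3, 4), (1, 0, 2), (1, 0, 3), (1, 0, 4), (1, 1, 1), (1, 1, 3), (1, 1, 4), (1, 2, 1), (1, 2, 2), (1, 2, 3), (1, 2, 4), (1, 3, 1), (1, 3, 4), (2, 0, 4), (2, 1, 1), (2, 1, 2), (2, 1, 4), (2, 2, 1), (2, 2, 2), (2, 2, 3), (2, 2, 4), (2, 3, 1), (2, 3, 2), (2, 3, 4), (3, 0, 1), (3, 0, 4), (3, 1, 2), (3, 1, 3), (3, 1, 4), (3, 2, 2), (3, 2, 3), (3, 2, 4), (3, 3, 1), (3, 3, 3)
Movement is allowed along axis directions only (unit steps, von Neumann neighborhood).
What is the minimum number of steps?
9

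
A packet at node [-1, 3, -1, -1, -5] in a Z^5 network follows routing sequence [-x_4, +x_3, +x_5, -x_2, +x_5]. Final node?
(-1, 2, 0, -2, -3)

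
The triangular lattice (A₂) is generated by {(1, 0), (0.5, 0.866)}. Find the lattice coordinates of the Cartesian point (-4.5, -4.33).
-2b₁ - 5b₂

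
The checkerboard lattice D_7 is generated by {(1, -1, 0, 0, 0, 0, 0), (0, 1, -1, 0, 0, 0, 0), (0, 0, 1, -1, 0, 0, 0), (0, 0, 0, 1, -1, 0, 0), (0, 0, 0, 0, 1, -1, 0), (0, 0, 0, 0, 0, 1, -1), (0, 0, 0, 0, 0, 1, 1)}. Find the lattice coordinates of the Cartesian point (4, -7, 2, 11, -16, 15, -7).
4b₁ - 3b₂ - b₃ + 10b₄ - 6b₅ + 8b₆ + b₇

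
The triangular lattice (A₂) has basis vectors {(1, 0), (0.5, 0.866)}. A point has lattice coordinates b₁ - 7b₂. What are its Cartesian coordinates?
(-2.5, -6.062)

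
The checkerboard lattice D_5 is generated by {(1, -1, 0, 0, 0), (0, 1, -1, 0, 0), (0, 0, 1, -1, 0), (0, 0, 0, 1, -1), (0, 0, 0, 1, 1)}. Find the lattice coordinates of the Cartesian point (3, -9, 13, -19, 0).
3b₁ - 6b₂ + 7b₃ - 6b₄ - 6b₅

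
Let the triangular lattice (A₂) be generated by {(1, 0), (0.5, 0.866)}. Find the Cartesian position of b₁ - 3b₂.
(-0.5, -2.598)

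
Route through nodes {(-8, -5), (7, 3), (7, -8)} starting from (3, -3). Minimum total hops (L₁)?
39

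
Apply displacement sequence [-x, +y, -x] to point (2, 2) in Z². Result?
(0, 3)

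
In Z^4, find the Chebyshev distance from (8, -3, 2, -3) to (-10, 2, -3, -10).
18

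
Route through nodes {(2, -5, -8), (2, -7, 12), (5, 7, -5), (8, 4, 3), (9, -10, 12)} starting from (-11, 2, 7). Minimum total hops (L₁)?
89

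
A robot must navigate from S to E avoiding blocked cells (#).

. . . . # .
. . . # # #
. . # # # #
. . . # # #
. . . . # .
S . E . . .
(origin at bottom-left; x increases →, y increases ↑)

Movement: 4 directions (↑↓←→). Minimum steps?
2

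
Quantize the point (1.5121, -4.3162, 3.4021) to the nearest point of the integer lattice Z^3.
(2, -4, 3)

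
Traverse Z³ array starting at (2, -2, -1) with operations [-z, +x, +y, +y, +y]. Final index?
(3, 1, -2)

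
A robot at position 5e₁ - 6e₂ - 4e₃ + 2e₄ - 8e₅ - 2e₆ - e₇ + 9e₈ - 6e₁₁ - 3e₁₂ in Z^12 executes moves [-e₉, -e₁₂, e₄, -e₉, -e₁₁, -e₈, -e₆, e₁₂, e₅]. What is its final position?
(5, -6, -4, 3, -7, -3, -1, 8, -2, 0, -7, -3)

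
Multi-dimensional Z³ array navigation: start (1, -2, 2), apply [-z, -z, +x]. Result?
(2, -2, 0)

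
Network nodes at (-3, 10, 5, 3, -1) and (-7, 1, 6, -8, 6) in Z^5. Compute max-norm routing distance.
11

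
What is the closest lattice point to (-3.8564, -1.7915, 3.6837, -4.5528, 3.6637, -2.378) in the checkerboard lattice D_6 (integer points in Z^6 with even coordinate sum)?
(-4, -2, 4, -4, 4, -2)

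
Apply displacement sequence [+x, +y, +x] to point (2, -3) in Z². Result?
(4, -2)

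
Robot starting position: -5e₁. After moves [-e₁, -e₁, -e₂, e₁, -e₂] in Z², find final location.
(-6, -2)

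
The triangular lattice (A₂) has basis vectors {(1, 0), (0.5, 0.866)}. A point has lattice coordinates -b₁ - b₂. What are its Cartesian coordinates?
(-1.5, -0.866)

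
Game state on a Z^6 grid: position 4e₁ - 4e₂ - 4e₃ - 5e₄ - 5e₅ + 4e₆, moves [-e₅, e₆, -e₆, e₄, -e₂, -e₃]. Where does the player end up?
(4, -5, -5, -4, -6, 4)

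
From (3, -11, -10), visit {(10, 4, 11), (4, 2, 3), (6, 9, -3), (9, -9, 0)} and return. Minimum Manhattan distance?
104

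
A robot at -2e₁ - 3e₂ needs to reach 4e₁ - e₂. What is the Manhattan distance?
8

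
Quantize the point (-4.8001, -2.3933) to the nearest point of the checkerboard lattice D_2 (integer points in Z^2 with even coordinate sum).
(-5, -3)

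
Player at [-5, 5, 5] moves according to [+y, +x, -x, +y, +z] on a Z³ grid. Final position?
(-5, 7, 6)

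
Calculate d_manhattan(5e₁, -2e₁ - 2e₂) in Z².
9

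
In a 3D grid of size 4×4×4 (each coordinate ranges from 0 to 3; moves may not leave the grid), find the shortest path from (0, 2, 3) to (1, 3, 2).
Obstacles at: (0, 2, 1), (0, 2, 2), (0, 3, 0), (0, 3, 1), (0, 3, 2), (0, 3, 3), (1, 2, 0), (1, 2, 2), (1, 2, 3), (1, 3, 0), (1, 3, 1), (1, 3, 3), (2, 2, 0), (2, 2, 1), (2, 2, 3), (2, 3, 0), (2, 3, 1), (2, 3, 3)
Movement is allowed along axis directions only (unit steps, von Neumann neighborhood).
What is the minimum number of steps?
7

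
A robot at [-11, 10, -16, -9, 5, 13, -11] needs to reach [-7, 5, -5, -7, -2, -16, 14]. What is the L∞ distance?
29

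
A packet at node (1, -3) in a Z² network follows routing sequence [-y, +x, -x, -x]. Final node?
(0, -4)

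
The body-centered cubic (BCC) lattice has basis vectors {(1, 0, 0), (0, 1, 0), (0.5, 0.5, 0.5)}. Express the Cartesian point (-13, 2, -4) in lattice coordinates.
-9b₁ + 6b₂ - 8b₃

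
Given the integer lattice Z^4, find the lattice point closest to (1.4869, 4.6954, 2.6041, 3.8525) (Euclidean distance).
(1, 5, 3, 4)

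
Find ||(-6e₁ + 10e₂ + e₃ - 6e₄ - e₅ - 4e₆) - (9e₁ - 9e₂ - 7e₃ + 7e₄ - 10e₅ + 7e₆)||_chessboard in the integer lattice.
19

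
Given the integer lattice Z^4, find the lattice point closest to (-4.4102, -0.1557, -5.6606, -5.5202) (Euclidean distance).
(-4, 0, -6, -6)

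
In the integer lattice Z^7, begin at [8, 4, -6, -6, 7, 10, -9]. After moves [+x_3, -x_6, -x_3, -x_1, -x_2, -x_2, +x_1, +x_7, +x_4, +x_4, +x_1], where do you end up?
(9, 2, -6, -4, 7, 9, -8)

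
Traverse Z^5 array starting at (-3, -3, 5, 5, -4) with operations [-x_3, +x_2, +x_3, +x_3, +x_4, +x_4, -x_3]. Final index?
(-3, -2, 5, 7, -4)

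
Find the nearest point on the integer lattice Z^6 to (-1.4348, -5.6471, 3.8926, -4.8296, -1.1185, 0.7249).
(-1, -6, 4, -5, -1, 1)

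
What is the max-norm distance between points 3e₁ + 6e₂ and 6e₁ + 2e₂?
4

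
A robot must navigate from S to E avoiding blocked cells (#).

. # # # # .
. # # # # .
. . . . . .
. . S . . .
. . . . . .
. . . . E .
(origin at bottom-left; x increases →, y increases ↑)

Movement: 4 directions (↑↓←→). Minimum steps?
4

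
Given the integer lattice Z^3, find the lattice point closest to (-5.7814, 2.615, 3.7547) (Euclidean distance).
(-6, 3, 4)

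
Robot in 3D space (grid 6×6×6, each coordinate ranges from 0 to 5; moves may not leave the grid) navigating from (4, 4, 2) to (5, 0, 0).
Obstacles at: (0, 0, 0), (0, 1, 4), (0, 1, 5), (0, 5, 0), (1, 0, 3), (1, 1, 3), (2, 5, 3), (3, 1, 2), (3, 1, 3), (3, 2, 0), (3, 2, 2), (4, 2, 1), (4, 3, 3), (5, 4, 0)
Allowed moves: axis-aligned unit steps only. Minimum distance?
7
(one shortest path: (4, 4, 2) → (5, 4, 2) → (5, 3, 2) → (5, 2, 2) → (5, 1, 2) → (5, 0, 2) → (5, 0, 1) → (5, 0, 0))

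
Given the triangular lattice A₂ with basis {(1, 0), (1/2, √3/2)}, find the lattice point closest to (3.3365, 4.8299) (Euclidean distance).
(3, 5.196)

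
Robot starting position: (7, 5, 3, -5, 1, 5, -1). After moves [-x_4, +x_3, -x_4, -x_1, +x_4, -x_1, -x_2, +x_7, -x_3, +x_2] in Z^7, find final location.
(5, 5, 3, -6, 1, 5, 0)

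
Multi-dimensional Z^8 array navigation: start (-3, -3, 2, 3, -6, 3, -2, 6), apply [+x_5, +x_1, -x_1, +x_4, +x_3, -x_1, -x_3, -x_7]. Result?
(-4, -3, 2, 4, -5, 3, -3, 6)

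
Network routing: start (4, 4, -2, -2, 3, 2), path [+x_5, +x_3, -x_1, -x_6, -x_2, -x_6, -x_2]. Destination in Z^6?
(3, 2, -1, -2, 4, 0)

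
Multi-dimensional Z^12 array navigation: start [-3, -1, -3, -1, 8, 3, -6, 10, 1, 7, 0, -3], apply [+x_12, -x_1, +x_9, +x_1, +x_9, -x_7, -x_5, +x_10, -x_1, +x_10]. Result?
(-4, -1, -3, -1, 7, 3, -7, 10, 3, 9, 0, -2)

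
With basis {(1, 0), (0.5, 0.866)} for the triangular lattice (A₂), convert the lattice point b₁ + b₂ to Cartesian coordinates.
(1.5, 0.866)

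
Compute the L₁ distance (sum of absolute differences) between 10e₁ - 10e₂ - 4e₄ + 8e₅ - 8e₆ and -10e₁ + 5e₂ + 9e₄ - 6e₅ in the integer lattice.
70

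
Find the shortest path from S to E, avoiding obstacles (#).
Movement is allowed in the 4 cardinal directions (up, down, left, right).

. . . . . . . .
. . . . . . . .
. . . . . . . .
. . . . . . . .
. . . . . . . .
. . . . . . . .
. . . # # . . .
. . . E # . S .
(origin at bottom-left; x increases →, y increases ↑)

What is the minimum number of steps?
9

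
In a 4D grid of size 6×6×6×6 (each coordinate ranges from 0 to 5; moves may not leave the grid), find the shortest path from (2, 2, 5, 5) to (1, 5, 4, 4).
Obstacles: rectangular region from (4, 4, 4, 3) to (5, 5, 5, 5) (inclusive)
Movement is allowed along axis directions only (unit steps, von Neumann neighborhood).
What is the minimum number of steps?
6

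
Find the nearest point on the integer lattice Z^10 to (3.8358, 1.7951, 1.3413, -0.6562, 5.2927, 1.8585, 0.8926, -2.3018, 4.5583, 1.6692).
(4, 2, 1, -1, 5, 2, 1, -2, 5, 2)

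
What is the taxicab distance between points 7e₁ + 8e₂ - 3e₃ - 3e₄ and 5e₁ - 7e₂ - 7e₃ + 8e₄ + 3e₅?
35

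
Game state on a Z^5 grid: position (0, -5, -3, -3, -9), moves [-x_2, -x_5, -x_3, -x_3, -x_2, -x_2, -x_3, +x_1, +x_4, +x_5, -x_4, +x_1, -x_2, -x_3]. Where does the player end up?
(2, -9, -7, -3, -9)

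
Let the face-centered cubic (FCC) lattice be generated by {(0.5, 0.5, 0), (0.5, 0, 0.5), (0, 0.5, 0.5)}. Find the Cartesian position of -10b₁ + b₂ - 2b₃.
(-4.5, -6, -0.5)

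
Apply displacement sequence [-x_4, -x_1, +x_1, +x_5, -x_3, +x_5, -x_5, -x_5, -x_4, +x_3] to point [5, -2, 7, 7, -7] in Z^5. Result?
(5, -2, 7, 5, -7)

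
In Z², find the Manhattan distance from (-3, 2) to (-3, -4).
6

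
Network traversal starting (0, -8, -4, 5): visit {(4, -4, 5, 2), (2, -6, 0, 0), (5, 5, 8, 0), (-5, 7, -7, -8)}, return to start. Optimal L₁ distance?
110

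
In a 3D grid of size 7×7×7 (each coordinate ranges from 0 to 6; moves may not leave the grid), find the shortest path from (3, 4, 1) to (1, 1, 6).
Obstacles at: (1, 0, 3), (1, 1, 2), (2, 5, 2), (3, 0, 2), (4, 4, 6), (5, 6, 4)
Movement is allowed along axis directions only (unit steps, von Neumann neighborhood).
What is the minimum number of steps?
10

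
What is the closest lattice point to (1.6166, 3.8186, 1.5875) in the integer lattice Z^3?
(2, 4, 2)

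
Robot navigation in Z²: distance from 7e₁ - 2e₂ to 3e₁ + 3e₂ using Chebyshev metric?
5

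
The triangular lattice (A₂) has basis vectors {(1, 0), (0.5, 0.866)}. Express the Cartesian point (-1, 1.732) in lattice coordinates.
-2b₁ + 2b₂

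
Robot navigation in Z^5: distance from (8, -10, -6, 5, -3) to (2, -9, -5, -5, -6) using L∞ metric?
10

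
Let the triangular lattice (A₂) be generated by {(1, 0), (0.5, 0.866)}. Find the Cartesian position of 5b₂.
(2.5, 4.33)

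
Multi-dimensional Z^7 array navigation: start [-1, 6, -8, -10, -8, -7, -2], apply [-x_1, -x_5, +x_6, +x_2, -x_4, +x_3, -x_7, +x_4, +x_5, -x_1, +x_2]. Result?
(-3, 8, -7, -10, -8, -6, -3)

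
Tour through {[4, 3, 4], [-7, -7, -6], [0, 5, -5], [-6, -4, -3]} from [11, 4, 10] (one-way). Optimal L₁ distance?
53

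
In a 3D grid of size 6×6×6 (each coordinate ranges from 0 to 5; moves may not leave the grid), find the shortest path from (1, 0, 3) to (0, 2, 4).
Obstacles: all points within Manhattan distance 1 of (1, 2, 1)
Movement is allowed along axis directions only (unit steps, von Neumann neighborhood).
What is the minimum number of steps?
4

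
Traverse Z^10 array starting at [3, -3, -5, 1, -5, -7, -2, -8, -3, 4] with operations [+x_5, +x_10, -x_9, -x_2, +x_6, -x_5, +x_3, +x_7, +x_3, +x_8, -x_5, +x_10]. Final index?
(3, -4, -3, 1, -6, -6, -1, -7, -4, 6)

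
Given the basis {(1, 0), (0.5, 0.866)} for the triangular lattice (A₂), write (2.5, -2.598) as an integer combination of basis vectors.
4b₁ - 3b₂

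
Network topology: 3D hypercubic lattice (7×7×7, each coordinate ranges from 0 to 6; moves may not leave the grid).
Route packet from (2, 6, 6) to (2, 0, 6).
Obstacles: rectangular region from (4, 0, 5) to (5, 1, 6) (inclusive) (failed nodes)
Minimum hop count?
6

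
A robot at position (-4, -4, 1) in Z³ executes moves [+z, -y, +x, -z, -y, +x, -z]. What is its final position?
(-2, -6, 0)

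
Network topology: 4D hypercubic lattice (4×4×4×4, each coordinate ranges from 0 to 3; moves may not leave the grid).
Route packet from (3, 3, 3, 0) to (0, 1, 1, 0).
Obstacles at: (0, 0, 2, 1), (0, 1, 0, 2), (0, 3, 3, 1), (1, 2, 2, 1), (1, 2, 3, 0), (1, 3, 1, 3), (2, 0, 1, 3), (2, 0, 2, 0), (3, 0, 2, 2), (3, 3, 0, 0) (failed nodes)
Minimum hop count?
7
(one shortest path: (3, 3, 3, 0) → (2, 3, 3, 0) → (1, 3, 3, 0) → (0, 3, 3, 0) → (0, 2, 3, 0) → (0, 1, 3, 0) → (0, 1, 2, 0) → (0, 1, 1, 0))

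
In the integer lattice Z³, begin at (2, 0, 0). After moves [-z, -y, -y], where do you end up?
(2, -2, -1)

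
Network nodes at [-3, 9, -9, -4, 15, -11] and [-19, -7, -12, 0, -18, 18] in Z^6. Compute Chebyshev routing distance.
33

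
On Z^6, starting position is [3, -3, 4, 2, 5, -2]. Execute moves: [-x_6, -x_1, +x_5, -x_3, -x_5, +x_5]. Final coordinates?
(2, -3, 3, 2, 6, -3)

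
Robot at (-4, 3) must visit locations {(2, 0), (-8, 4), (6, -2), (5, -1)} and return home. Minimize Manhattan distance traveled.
40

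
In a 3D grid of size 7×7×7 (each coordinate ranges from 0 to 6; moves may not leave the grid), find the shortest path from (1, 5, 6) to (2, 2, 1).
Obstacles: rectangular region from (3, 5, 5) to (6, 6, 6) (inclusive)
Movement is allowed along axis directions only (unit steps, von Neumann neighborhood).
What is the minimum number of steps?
9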